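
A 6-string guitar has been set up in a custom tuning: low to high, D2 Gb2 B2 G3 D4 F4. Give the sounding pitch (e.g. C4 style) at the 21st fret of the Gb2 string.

Eb4

The open Gb2 string plus 21 semitones: Gb–G–Ab–A–…–Db–D–Eb.
The walk passes from B into C 2 times, so the octave number goes from 2 to 4.
(Equivalently spelled D#4.)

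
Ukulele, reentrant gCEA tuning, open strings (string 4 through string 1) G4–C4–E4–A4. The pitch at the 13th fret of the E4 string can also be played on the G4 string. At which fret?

E4 at fret 13 is E4 + 13 semitones = F5.
The open G4 string is 3 semitones above the open E4, so the same pitch on the G4 string lies at fret 13 − 3 = 10.

10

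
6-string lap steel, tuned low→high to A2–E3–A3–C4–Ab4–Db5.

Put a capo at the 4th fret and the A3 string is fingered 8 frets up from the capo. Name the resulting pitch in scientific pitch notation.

The capo raises the open A3 by 4 semitones to Db4; fretting 8 more gives A3 + 4 + 8 = A3 + 12 semitones = A4.

A4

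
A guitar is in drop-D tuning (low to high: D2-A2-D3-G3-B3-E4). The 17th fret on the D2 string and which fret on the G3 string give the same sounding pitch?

0

Fret 17 on D2 is MIDI 38 + 17 = 55 (G3). On the G3 string (open MIDI 55), that pitch is 55 − 55 = fret 0.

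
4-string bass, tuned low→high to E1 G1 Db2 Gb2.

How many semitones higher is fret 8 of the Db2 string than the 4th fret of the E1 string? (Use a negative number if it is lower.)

13 semitones

Db2 at fret 8 → A2 (MIDI 45); E1 at fret 4 → Ab1 (MIDI 32).
45 − 32 = 13, so the two pitches are 13 semitones apart.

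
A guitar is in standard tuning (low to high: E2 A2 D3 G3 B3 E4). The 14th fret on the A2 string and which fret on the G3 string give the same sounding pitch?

A2 at fret 14 is A2 + 14 semitones = B3.
The open G3 string is 10 semitones above the open A2, so the same pitch on the G3 string lies at fret 14 − 10 = 4.

4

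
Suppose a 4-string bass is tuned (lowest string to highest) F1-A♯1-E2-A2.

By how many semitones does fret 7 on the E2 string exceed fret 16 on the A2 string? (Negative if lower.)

-14 semitones

E2 at fret 7 → B2 (MIDI 47); A2 at fret 16 → C♯4 (MIDI 61).
47 − 61 = -14, so the two pitches are 14 semitones apart.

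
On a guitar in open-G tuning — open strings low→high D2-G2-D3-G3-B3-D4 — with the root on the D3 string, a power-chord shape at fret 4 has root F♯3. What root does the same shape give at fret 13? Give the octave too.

D♯4

Moving from fret 4 to fret 13 shifts the root by 9 semitones.
F♯3 up 9 semitones is D♯4.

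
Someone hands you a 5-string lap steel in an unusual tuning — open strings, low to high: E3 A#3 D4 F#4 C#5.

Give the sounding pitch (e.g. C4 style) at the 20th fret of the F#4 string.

D6

F#4 is MIDI 66. Adding 20 gives 86, which is D6.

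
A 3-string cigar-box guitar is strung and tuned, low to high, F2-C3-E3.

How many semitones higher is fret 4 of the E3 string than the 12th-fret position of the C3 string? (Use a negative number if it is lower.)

-4 semitones

E3 at fret 4 → Ab3 (MIDI 56); C3 at fret 12 → C4 (MIDI 60).
56 − 60 = -4, so the two pitches are 4 semitones apart.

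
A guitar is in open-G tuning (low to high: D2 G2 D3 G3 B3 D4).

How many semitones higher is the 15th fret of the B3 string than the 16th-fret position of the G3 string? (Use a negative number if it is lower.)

3 semitones

B3 at fret 15 → D5 (MIDI 74); G3 at fret 16 → B4 (MIDI 71).
74 − 71 = 3, so the two pitches are 3 semitones apart.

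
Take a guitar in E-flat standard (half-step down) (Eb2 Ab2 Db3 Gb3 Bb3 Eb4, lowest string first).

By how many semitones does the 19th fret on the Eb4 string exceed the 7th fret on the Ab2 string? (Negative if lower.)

31 semitones

Eb4 at fret 19 → Bb5 (MIDI 82); Ab2 at fret 7 → Eb3 (MIDI 51).
82 − 51 = 31, so the two pitches are 31 semitones apart.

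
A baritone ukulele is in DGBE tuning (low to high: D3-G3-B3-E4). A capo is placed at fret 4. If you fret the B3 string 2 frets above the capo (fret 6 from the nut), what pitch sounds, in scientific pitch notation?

The capo raises the open B3 by 4 semitones to D#4; fretting 2 more gives B3 + 4 + 2 = B3 + 6 semitones = F4.

F4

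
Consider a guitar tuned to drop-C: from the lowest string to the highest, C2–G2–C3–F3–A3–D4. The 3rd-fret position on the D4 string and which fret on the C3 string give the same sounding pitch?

17

D4 at fret 3 is D4 + 3 semitones = F4.
The open C3 string is 14 semitones below the open D4, so the same pitch on the C3 string lies at fret 3 + 14 = 17.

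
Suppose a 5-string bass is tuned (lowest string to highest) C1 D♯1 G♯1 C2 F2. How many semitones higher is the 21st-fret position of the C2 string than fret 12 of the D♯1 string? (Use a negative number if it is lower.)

C2 at fret 21 → A3 (MIDI 57); D♯1 at fret 12 → D♯2 (MIDI 39).
57 − 39 = 18, so the two pitches are 18 semitones apart.

18 semitones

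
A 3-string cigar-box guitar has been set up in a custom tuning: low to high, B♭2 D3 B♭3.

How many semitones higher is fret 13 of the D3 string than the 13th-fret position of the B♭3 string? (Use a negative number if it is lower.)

-8 semitones

D3 at fret 13 → E♭4 (MIDI 63); B♭3 at fret 13 → B4 (MIDI 71).
63 − 71 = -8, so the two pitches are 8 semitones apart.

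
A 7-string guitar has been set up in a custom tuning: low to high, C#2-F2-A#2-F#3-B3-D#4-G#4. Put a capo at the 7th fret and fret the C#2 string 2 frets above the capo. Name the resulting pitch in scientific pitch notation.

A#2

The capo raises the open C#2 by 7 semitones to G#2; fretting 2 more gives C#2 + 7 + 2 = C#2 + 9 semitones = A#2.
(Also written Bb.)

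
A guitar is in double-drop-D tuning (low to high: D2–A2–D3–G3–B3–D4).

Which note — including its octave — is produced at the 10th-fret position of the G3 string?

G3 is MIDI 55. Adding 10 gives 65, which is F4.

F4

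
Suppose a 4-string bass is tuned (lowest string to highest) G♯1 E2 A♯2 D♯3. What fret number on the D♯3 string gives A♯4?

A♯4 is 19 semitones above the open D♯3 (D#–E–F–F#–…–G#–A–A#), so it sits at fret 19.

19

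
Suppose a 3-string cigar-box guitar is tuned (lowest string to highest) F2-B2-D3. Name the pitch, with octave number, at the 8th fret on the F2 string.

F2 is MIDI 41. Adding 8 gives 49, which is C#3.
(Equivalently spelled Db3.)

C#3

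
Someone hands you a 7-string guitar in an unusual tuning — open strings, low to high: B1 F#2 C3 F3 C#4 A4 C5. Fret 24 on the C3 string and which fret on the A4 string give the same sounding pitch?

3

Fret 24 on C3 is MIDI 48 + 24 = 72 (C5). On the A4 string (open MIDI 69), that pitch is 72 − 69 = fret 3.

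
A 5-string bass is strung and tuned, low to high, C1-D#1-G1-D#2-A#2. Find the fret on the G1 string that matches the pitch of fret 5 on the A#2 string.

20

Fret 5 on A#2 is MIDI 46 + 5 = 51 (D#3). On the G1 string (open MIDI 31), that pitch is 51 − 31 = fret 20.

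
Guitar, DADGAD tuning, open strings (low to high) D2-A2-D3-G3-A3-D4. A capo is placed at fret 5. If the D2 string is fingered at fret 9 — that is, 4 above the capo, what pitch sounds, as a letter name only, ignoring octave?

B

The capo raises the open D2 by 5 semitones to G2; fretting 4 more gives D2 + 5 + 4 = D2 + 9 semitones, landing on B.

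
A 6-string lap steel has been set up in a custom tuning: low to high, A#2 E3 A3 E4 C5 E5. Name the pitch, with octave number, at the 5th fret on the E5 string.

A5

Each fret is one semitone, so E5 + 5 = A5.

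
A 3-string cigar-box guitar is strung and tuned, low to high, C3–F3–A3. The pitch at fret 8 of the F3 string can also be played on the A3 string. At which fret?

4

F3 at fret 8 is F3 + 8 semitones = C#4.
The open A3 string is 4 semitones above the open F3, so the same pitch on the A3 string lies at fret 8 − 4 = 4.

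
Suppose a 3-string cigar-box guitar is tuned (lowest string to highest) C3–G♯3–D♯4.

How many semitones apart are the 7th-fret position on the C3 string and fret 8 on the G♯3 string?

C3 at fret 7 → G3 (MIDI 55); G♯3 at fret 8 → E4 (MIDI 64).
55 − 64 = -9, so the two pitches are 9 semitones apart, with E4 the higher.

9 semitones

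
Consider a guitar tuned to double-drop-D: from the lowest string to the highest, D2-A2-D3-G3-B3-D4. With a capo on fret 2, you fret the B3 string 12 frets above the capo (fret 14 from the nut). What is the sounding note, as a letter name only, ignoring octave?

C#

The capo raises the open B3 by 2 semitones to C#4; fretting 12 more gives B3 + 2 + 12 = B3 + 14 semitones, landing on C#.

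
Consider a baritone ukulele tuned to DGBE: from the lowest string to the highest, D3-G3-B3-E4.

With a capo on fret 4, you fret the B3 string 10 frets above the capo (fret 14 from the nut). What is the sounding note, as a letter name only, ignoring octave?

The capo raises the open B3 by 4 semitones to D#4; fretting 10 more gives B3 + 4 + 10 = B3 + 14 semitones, landing on C#.

C#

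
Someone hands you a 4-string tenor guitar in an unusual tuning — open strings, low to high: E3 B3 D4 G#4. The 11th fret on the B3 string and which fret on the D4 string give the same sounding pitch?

8

B3 at fret 11 is B3 + 11 semitones = A#4.
The open D4 string is 3 semitones above the open B3, so the same pitch on the D4 string lies at fret 11 − 3 = 8.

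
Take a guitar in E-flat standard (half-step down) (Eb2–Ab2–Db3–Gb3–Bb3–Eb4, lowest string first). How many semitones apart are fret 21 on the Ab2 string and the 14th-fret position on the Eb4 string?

Ab2 at fret 21 → F4 (MIDI 65); Eb4 at fret 14 → F5 (MIDI 77).
65 − 77 = -12, so the two pitches are 12 semitones apart, with F5 the higher.

12 semitones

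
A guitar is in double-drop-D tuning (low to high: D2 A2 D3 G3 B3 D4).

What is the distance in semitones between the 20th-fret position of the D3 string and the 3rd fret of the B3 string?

D3 at fret 20 → A#4 (MIDI 70); B3 at fret 3 → D4 (MIDI 62).
70 − 62 = 8, so the two pitches are 8 semitones apart, with A#4 the higher.

8 semitones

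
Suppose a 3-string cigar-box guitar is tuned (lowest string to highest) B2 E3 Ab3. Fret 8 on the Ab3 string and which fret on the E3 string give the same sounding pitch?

Fret 8 on Ab3 is MIDI 56 + 8 = 64 (E4). On the E3 string (open MIDI 52), that pitch is 64 − 52 = fret 12.

12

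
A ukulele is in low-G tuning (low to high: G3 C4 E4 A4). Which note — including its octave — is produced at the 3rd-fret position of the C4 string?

D♯4

C4 is MIDI 60. Adding 3 gives 63, which is D♯4.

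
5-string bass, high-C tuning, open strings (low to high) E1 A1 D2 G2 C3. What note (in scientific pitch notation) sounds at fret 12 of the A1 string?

A2

The open A1 string plus 12 semitones: A–A#–B–C–…–G–G#–A.
The walk passes from B into C once, so the octave number goes from 1 to 2.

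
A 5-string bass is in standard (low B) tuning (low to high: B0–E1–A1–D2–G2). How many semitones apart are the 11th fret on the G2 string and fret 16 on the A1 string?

5 semitones

G2 at fret 11 → F♯3 (MIDI 54); A1 at fret 16 → C♯3 (MIDI 49).
54 − 49 = 5, so the two pitches are 5 semitones apart, with F♯3 the higher.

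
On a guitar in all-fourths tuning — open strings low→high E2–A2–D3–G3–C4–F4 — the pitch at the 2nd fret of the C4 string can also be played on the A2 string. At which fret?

Fret 2 on C4 is MIDI 60 + 2 = 62 (D4). On the A2 string (open MIDI 45), that pitch is 62 − 45 = fret 17.

17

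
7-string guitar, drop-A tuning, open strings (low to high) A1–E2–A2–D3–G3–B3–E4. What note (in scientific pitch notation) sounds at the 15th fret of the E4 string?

G5

The open E4 string plus 15 semitones: E–F–F#–G–…–F–F#–G.
The walk passes from B into C once, so the octave number goes from 4 to 5.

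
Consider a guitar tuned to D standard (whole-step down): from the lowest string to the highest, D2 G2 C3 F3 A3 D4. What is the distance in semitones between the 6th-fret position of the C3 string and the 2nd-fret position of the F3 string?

1 semitone

C3 at fret 6 → F#3 (MIDI 54); F3 at fret 2 → G3 (MIDI 55).
54 − 55 = -1, so the two pitches are 1 semitone apart, with G3 the higher.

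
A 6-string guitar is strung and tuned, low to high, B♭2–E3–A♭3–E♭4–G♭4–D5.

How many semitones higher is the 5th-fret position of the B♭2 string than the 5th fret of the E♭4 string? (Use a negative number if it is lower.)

B♭2 at fret 5 → E♭3 (MIDI 51); E♭4 at fret 5 → A♭4 (MIDI 68).
51 − 68 = -17, so the two pitches are 17 semitones apart.

-17 semitones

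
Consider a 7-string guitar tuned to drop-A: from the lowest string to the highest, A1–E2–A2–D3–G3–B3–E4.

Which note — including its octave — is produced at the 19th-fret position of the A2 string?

E4

A2 is MIDI 45. Adding 19 gives 64, which is E4.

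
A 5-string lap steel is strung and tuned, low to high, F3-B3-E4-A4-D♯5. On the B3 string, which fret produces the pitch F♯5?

19

F♯5 is 19 semitones above the open B3 (B–C–C#–D–…–E–F–F#), so it sits at fret 19.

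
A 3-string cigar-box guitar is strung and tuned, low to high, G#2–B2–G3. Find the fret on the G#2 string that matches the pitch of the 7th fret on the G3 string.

G3 at fret 7 is G3 + 7 semitones = D4.
The open G#2 string is 11 semitones below the open G3, so the same pitch on the G#2 string lies at fret 7 + 11 = 18.

18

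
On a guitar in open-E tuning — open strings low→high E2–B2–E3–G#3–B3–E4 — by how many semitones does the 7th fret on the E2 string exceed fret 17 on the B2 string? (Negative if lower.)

-17 semitones

E2 at fret 7 → B2 (MIDI 47); B2 at fret 17 → E4 (MIDI 64).
47 − 64 = -17, so the two pitches are 17 semitones apart.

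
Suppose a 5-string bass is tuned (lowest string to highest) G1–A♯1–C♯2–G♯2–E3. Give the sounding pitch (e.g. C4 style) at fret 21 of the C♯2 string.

C♯2 is MIDI 37. Adding 21 gives 58, which is A♯3.

A♯3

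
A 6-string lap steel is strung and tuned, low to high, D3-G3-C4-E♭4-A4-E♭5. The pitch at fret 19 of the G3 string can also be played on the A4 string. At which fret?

Fret 19 on G3 is MIDI 55 + 19 = 74 (D5). On the A4 string (open MIDI 69), that pitch is 74 − 69 = fret 5.

5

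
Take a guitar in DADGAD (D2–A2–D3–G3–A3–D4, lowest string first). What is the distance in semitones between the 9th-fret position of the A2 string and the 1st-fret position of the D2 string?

A2 at fret 9 → F♯3 (MIDI 54); D2 at fret 1 → D♯2 (MIDI 39).
54 − 39 = 15, so the two pitches are 15 semitones apart, with F♯3 the higher.

15 semitones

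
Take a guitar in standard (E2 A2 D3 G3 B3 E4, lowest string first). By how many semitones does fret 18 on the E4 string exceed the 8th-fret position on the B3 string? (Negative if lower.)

E4 at fret 18 → A#5 (MIDI 82); B3 at fret 8 → G4 (MIDI 67).
82 − 67 = 15, so the two pitches are 15 semitones apart.

15 semitones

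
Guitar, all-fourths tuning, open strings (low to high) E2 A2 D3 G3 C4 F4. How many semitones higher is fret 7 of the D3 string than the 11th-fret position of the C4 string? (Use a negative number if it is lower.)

D3 at fret 7 → A3 (MIDI 57); C4 at fret 11 → B4 (MIDI 71).
57 − 71 = -14, so the two pitches are 14 semitones apart.

-14 semitones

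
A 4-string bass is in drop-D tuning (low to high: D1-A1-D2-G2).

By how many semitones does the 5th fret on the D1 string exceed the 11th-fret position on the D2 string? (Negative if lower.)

D1 at fret 5 → G1 (MIDI 31); D2 at fret 11 → C#3 (MIDI 49).
31 − 49 = -18, so the two pitches are 18 semitones apart.

-18 semitones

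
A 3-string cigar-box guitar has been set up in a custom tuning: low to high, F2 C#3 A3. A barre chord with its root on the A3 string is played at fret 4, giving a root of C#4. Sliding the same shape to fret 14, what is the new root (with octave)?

Moving from fret 4 to fret 14 shifts the root by 10 semitones.
C#4 up 10 semitones is B4.

B4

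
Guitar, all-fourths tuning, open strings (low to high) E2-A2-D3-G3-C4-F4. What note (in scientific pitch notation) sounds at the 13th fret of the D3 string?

Each fret is one semitone, so D3 + 13 = D♯4.

D♯4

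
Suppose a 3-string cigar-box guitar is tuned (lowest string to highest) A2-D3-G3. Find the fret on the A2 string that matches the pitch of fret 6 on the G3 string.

G3 at fret 6 is G3 + 6 semitones = C#4.
The open A2 string is 10 semitones below the open G3, so the same pitch on the A2 string lies at fret 6 + 10 = 16.

16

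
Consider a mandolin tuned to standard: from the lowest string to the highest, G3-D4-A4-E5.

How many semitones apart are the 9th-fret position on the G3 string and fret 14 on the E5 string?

G3 at fret 9 → E4 (MIDI 64); E5 at fret 14 → F♯6 (MIDI 90).
64 − 90 = -26, so the two pitches are 26 semitones apart, with F♯6 the higher.

26 semitones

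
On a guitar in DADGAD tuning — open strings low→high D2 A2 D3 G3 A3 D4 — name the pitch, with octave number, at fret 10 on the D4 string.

Each fret is one semitone, so D4 + 10 = C5.

C5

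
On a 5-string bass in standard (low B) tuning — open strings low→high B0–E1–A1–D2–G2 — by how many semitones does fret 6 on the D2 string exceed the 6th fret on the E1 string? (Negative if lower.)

10 semitones

D2 at fret 6 → G♯2 (MIDI 44); E1 at fret 6 → A♯1 (MIDI 34).
44 − 34 = 10, so the two pitches are 10 semitones apart.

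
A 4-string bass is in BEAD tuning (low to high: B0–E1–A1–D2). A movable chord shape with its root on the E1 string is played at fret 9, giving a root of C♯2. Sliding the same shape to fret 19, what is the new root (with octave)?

Moving from fret 9 to fret 19 shifts the root by 10 semitones.
C♯2 up 10 semitones is B2.

B2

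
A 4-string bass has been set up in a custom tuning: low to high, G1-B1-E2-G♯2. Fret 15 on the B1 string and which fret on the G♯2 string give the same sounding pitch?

6

Fret 15 on B1 is MIDI 35 + 15 = 50 (D3). On the G♯2 string (open MIDI 44), that pitch is 50 − 44 = fret 6.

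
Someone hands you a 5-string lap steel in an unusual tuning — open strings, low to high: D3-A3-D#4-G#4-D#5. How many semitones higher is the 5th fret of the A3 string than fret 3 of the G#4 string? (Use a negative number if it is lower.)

-9 semitones

A3 at fret 5 → D4 (MIDI 62); G#4 at fret 3 → B4 (MIDI 71).
62 − 71 = -9, so the two pitches are 9 semitones apart.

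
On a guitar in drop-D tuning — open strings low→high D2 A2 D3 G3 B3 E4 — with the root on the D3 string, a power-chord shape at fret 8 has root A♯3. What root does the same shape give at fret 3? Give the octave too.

Moving from fret 8 to fret 3 shifts the root by -5 semitones.
A♯3 down 5 semitones is F3.

F3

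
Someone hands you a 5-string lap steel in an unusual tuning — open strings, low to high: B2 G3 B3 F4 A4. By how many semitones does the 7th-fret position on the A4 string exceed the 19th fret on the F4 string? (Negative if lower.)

A4 at fret 7 → E5 (MIDI 76); F4 at fret 19 → C6 (MIDI 84).
76 − 84 = -8, so the two pitches are 8 semitones apart.

-8 semitones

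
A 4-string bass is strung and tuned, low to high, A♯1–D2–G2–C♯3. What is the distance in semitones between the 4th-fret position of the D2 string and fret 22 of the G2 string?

D2 at fret 4 → F♯2 (MIDI 42); G2 at fret 22 → F4 (MIDI 65).
42 − 65 = -23, so the two pitches are 23 semitones apart, with F4 the higher.

23 semitones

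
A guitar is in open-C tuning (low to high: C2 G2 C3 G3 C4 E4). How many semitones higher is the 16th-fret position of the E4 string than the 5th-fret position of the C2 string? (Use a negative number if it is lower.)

E4 at fret 16 → G#5 (MIDI 80); C2 at fret 5 → F2 (MIDI 41).
80 − 41 = 39, so the two pitches are 39 semitones apart.

39 semitones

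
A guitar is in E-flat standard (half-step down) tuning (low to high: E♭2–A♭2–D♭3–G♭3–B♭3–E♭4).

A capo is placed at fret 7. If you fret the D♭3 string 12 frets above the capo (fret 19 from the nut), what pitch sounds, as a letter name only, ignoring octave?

A♭

The capo raises the open D♭3 by 7 semitones to A♭3; fretting 12 more gives D♭3 + 7 + 12 = D♭3 + 19 semitones, landing on A♭.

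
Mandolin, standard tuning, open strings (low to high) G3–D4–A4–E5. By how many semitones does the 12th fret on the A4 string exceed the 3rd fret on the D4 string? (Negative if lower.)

A4 at fret 12 → A5 (MIDI 81); D4 at fret 3 → F4 (MIDI 65).
81 − 65 = 16, so the two pitches are 16 semitones apart.

16 semitones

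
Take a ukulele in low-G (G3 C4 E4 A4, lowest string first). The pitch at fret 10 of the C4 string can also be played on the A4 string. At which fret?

Fret 10 on C4 is MIDI 60 + 10 = 70 (A♯4). On the A4 string (open MIDI 69), that pitch is 70 − 69 = fret 1.

1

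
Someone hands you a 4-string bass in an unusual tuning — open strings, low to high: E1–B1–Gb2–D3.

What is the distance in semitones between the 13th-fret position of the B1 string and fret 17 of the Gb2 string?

B1 at fret 13 → C3 (MIDI 48); Gb2 at fret 17 → B3 (MIDI 59).
48 − 59 = -11, so the two pitches are 11 semitones apart, with B3 the higher.

11 semitones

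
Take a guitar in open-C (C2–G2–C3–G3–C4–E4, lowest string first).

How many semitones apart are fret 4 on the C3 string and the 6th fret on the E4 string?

C3 at fret 4 → E3 (MIDI 52); E4 at fret 6 → A♯4 (MIDI 70).
52 − 70 = -18, so the two pitches are 18 semitones apart, with A♯4 the higher.

18 semitones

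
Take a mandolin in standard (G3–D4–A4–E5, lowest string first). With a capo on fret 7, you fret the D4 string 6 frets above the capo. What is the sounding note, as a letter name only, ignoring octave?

The capo raises the open D4 by 7 semitones to A4; fretting 6 more gives D4 + 7 + 6 = D4 + 13 semitones, landing on D#.

D#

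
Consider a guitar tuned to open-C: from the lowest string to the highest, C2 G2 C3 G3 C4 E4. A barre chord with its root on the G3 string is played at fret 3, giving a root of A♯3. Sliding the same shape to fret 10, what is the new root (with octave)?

F4

Moving from fret 3 to fret 10 shifts the root by 7 semitones.
A♯3 up 7 semitones is F4.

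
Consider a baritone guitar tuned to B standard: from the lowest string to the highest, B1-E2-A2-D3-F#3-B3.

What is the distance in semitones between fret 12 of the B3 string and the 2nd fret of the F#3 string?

B3 at fret 12 → B4 (MIDI 71); F#3 at fret 2 → G#3 (MIDI 56).
71 − 56 = 15, so the two pitches are 15 semitones apart, with B4 the higher.

15 semitones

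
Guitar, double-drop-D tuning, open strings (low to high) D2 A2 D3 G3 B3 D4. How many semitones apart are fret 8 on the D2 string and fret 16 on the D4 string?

32 semitones

D2 at fret 8 → A#2 (MIDI 46); D4 at fret 16 → F#5 (MIDI 78).
46 − 78 = -32, so the two pitches are 32 semitones apart, with F#5 the higher.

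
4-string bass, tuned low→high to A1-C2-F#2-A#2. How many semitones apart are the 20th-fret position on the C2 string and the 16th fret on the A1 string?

7 semitones

C2 at fret 20 → G#3 (MIDI 56); A1 at fret 16 → C#3 (MIDI 49).
56 − 49 = 7, so the two pitches are 7 semitones apart, with G#3 the higher.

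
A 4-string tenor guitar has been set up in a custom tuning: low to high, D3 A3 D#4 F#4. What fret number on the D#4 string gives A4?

6

A4 is 6 semitones above the open D#4 (D#–E–F–F#–G–G#–A), so it sits at fret 6.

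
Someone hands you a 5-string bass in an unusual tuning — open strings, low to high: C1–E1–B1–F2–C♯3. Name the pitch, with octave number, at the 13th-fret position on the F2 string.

F2 is MIDI 41. Adding 13 gives 54, which is F♯3.

F♯3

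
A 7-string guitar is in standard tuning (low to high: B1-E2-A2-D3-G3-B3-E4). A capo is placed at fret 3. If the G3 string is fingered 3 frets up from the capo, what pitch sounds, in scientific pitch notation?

C♯4

The capo raises the open G3 by 3 semitones to A♯3; fretting 3 more gives G3 + 3 + 3 = G3 + 6 semitones = C♯4.
(Also written D♭.)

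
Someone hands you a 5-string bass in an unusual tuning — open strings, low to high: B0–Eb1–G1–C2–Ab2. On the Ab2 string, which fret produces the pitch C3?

4

C3 is 4 semitones above the open Ab2 (Ab–A–Bb–B–C), so it sits at fret 4.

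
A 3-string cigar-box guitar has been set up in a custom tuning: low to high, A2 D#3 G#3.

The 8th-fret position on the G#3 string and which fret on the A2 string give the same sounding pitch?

19

Fret 8 on G#3 is MIDI 56 + 8 = 64 (E4). On the A2 string (open MIDI 45), that pitch is 64 − 45 = fret 19.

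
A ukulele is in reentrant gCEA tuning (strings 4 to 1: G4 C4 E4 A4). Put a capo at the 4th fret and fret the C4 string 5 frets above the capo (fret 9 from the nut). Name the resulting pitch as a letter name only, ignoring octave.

The capo raises the open C4 by 4 semitones to E4; fretting 5 more gives C4 + 4 + 5 = C4 + 9 semitones, landing on A.

A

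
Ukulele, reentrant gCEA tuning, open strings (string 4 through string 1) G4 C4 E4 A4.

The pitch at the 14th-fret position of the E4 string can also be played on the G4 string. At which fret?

E4 at fret 14 is E4 + 14 semitones = F♯5.
The open G4 string is 3 semitones above the open E4, so the same pitch on the G4 string lies at fret 14 − 3 = 11.

11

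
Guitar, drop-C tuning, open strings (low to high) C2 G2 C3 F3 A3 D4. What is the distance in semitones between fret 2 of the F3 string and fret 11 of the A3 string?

13 semitones

F3 at fret 2 → G3 (MIDI 55); A3 at fret 11 → G♯4 (MIDI 68).
55 − 68 = -13, so the two pitches are 13 semitones apart, with G♯4 the higher.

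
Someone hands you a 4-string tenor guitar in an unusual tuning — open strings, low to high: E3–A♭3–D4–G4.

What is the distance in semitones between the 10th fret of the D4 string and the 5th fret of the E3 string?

D4 at fret 10 → C5 (MIDI 72); E3 at fret 5 → A3 (MIDI 57).
72 − 57 = 15, so the two pitches are 15 semitones apart, with C5 the higher.

15 semitones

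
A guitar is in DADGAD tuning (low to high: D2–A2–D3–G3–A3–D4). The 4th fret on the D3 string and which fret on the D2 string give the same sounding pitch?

Fret 4 on D3 is MIDI 50 + 4 = 54 (F♯3). On the D2 string (open MIDI 38), that pitch is 54 − 38 = fret 16.

16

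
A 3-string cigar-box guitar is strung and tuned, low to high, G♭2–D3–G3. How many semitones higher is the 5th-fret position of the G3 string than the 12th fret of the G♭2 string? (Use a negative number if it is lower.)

G3 at fret 5 → C4 (MIDI 60); G♭2 at fret 12 → G♭3 (MIDI 54).
60 − 54 = 6, so the two pitches are 6 semitones apart.

6 semitones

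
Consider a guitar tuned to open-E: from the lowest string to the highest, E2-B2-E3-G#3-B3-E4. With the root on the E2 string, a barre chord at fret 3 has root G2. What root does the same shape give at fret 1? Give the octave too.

F2

Moving from fret 3 to fret 1 shifts the root by -2 semitones.
G2 down 2 semitones is F2.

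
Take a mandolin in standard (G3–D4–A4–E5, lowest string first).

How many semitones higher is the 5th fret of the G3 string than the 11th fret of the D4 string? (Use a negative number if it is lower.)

-13 semitones

G3 at fret 5 → C4 (MIDI 60); D4 at fret 11 → C#5 (MIDI 73).
60 − 73 = -13, so the two pitches are 13 semitones apart.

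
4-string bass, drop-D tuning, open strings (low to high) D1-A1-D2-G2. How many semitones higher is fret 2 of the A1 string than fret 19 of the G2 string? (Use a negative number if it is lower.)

-27 semitones

A1 at fret 2 → B1 (MIDI 35); G2 at fret 19 → D4 (MIDI 62).
35 − 62 = -27, so the two pitches are 27 semitones apart.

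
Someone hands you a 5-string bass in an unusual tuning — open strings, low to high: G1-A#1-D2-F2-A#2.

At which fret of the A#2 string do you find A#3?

12

A#3 is 12 semitones above the open A#2 (A#–B–C–C#–…–G#–A–A#), so it sits at fret 12.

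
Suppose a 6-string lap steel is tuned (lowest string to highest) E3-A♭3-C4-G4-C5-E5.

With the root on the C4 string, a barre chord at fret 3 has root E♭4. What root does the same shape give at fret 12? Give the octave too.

Moving from fret 3 to fret 12 shifts the root by 9 semitones.
E♭4 up 9 semitones is C5.

C5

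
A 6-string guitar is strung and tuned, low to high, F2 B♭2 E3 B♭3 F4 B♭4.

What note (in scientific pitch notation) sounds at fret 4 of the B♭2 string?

Each fret is one semitone, so B♭2 + 4 = D3.

D3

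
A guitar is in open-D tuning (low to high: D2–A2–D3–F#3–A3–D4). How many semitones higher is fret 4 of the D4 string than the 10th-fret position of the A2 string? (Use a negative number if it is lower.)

11 semitones

D4 at fret 4 → F#4 (MIDI 66); A2 at fret 10 → G3 (MIDI 55).
66 − 55 = 11, so the two pitches are 11 semitones apart.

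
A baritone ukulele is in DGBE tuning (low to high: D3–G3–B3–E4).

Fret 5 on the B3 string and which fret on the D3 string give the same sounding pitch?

B3 at fret 5 is B3 + 5 semitones = E4.
The open D3 string is 9 semitones below the open B3, so the same pitch on the D3 string lies at fret 5 + 9 = 14.

14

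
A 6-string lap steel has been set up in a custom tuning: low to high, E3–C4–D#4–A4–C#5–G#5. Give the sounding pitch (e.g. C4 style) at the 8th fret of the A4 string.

Each fret is one semitone, so A4 + 8 = F5.

F5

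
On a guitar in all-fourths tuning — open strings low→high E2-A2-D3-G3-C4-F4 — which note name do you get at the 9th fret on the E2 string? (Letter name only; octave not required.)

Each fret is one semitone, so E2 + 9 = C#.
(Equivalently spelled Db.)

C#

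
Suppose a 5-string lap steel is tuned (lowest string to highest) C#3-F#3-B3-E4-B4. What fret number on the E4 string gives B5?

19

B5 is 19 semitones above the open E4 (E–F–F#–G–…–A–A#–B), so it sits at fret 19.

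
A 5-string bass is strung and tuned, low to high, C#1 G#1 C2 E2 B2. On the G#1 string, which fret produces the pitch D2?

6

D2 is 6 semitones above the open G#1 (G#–A–A#–B–C–C#–D), so it sits at fret 6.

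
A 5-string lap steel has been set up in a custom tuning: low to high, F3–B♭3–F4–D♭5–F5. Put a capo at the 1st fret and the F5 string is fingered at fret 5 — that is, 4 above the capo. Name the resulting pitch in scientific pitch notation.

The capo raises the open F5 by 1 semitone to G♭5; fretting 4 more gives F5 + 1 + 4 = F5 + 5 semitones = B♭5.
(Also written A♯.)

B♭5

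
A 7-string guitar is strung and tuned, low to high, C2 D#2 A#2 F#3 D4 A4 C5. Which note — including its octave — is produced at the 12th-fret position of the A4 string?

A5

A4 is MIDI 69. Adding 12 gives 81, which is A5.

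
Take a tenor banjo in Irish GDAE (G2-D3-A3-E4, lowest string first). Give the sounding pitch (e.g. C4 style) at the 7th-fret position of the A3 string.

E4

Each fret is one semitone, so A3 + 7 = E4.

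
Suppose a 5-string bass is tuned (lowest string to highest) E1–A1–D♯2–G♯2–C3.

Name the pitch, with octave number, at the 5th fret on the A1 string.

D2

Each fret is one semitone, so A1 + 5 = D2.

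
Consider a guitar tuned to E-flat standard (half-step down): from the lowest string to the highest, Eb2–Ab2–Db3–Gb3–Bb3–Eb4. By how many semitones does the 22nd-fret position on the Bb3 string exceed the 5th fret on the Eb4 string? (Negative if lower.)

12 semitones

Bb3 at fret 22 → Ab5 (MIDI 80); Eb4 at fret 5 → Ab4 (MIDI 68).
80 − 68 = 12, so the two pitches are 12 semitones apart.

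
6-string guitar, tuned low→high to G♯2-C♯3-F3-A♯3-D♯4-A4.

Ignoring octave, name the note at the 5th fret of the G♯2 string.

C♯

G♯2 is MIDI 44. Adding 5 gives 49; 49 mod 12 = 1, i.e. C♯.
(Equivalently spelled D♭.)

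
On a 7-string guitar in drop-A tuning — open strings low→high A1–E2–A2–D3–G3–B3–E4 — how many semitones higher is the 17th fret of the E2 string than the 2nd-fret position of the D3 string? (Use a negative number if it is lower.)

E2 at fret 17 → A3 (MIDI 57); D3 at fret 2 → E3 (MIDI 52).
57 − 52 = 5, so the two pitches are 5 semitones apart.

5 semitones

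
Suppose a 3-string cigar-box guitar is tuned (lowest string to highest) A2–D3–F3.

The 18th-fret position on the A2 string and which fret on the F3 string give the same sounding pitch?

A2 at fret 18 is A2 + 18 semitones = D#4.
The open F3 string is 8 semitones above the open A2, so the same pitch on the F3 string lies at fret 18 − 8 = 10.

10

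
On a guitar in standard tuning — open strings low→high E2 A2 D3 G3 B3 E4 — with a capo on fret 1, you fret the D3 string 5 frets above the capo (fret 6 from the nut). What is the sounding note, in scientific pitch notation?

The capo raises the open D3 by 1 semitone to D♯3; fretting 5 more gives D3 + 1 + 5 = D3 + 6 semitones = G♯3.

G♯3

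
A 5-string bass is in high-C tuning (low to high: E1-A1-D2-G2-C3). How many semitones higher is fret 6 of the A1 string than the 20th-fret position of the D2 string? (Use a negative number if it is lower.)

-19 semitones

A1 at fret 6 → D#2 (MIDI 39); D2 at fret 20 → A#3 (MIDI 58).
39 − 58 = -19, so the two pitches are 19 semitones apart.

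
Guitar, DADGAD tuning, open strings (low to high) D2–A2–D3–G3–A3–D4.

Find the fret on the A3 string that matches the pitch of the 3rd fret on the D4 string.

D4 at fret 3 is D4 + 3 semitones = F4.
The open A3 string is 5 semitones below the open D4, so the same pitch on the A3 string lies at fret 3 + 5 = 8.

8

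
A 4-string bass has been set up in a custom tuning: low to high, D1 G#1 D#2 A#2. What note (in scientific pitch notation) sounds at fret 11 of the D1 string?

Each fret is one semitone, so D1 + 11 = C#2.
(Equivalently spelled Db2.)

C#2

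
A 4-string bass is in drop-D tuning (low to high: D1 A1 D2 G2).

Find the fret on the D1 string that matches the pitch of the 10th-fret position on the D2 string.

D2 at fret 10 is D2 + 10 semitones = C3.
The open D1 string is 12 semitones below the open D2, so the same pitch on the D1 string lies at fret 10 + 12 = 22.

22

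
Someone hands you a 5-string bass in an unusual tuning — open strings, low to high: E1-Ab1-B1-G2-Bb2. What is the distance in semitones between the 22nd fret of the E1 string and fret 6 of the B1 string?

9 semitones

E1 at fret 22 → D3 (MIDI 50); B1 at fret 6 → F2 (MIDI 41).
50 − 41 = 9, so the two pitches are 9 semitones apart, with D3 the higher.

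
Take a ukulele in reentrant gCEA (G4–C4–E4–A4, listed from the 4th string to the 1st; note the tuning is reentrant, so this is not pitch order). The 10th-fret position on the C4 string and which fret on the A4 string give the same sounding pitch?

Fret 10 on C4 is MIDI 60 + 10 = 70 (A♯4). On the A4 string (open MIDI 69), that pitch is 70 − 69 = fret 1.

1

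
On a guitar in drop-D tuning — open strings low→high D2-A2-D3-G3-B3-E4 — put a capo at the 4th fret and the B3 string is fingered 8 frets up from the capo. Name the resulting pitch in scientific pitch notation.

The capo raises the open B3 by 4 semitones to D♯4; fretting 8 more gives B3 + 4 + 8 = B3 + 12 semitones = B4.

B4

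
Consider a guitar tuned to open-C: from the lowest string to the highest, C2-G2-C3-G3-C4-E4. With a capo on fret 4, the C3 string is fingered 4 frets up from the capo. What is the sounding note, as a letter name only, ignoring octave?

The capo raises the open C3 by 4 semitones to E3; fretting 4 more gives C3 + 4 + 4 = C3 + 8 semitones, landing on G#.
(Also written Ab.)

G#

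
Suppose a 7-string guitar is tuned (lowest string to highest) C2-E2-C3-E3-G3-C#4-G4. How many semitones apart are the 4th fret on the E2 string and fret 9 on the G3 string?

20 semitones

E2 at fret 4 → G#2 (MIDI 44); G3 at fret 9 → E4 (MIDI 64).
44 − 64 = -20, so the two pitches are 20 semitones apart, with E4 the higher.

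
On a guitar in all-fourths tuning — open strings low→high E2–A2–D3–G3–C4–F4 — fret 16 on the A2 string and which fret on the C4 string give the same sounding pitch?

A2 at fret 16 is A2 + 16 semitones = C#4.
The open C4 string is 15 semitones above the open A2, so the same pitch on the C4 string lies at fret 16 − 15 = 1.

1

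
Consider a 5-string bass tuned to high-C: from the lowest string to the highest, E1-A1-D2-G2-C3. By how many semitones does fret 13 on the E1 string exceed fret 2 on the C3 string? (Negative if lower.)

-9 semitones

E1 at fret 13 → F2 (MIDI 41); C3 at fret 2 → D3 (MIDI 50).
41 − 50 = -9, so the two pitches are 9 semitones apart.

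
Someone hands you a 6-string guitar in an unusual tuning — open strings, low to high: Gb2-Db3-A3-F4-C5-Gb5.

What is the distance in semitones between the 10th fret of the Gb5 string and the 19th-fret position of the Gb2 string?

Gb5 at fret 10 → E6 (MIDI 88); Gb2 at fret 19 → Db4 (MIDI 61).
88 − 61 = 27, so the two pitches are 27 semitones apart, with E6 the higher.

27 semitones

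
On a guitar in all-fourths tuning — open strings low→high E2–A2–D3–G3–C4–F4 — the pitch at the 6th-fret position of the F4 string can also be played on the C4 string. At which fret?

Fret 6 on F4 is MIDI 65 + 6 = 71 (B4). On the C4 string (open MIDI 60), that pitch is 71 − 60 = fret 11.

11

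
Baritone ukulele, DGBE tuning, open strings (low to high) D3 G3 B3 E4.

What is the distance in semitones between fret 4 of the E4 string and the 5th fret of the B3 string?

E4 at fret 4 → G#4 (MIDI 68); B3 at fret 5 → E4 (MIDI 64).
68 − 64 = 4, so the two pitches are 4 semitones apart, with G#4 the higher.

4 semitones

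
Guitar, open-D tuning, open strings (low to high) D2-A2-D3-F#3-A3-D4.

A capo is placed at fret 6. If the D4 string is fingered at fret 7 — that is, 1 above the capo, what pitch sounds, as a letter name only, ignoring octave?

A

The capo raises the open D4 by 6 semitones to G#4; fretting 1 more gives D4 + 6 + 1 = D4 + 7 semitones, landing on A.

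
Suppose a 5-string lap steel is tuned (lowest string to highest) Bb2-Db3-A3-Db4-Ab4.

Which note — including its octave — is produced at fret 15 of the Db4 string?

The open Db4 string plus 15 semitones: Db–D–Eb–E–…–D–Eb–E.
The walk passes from B into C once, so the octave number goes from 4 to 5.

E5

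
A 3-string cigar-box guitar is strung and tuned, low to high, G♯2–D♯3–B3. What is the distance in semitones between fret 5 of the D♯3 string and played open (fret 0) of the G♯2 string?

D♯3 at fret 5 → G♯3 (MIDI 56); G♯2 at fret 0 → G♯2 (MIDI 44).
56 − 44 = 12, so the two pitches are 12 semitones apart, with G♯3 the higher.

12 semitones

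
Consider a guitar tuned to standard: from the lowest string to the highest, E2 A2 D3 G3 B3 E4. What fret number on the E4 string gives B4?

7

B4 is 7 semitones above the open E4 (E–F–F#–G–G#–A–A#–B), so it sits at fret 7.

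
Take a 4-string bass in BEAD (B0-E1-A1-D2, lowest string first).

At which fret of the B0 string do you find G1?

8

G1 is 8 semitones above the open B0 (B–C–C#–D–D#–E–F–F#–G), so it sits at fret 8.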